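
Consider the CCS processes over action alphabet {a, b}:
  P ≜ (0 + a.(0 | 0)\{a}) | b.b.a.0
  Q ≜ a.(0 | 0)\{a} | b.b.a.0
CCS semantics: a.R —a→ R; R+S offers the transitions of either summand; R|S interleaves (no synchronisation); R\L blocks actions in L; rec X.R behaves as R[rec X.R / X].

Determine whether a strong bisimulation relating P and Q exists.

LTS(P): 8 reachable states
  p0 = (0 + a.(0 | 0)\{a}) | b.b.a.0 has moves ··a··> p1, ··b··> p2
  p1 = (0 | 0)\{a} | b.b.a.0 has moves ··b··> p3
  p2 = (0 + a.(0 | 0)\{a}) | b.a.0 has moves ··a··> p3, ··b··> p4
  p3 = (0 | 0)\{a} | b.a.0 has moves ··b··> p5
  p4 = (0 + a.(0 | 0)\{a}) | a.0 has moves ··a··> p5, ··a··> p6
  p5 = (0 | 0)\{a} | a.0 has moves ··a··> p7
  p6 = (0 + a.(0 | 0)\{a}) | 0 has moves ··a··> p7
  p7 = (0 | 0)\{a} | 0 has moves (no moves)
LTS(Q): 8 reachable states
  q0 = a.(0 | 0)\{a} | b.b.a.0 has moves ··a··> q1, ··b··> q2
  q1 = (0 | 0)\{a} | b.b.a.0 has moves ··b··> q3
  q2 = a.(0 | 0)\{a} | b.a.0 has moves ··a··> q3, ··b··> q4
  q3 = (0 | 0)\{a} | b.a.0 has moves ··b··> q5
  q4 = a.(0 | 0)\{a} | a.0 has moves ··a··> q5, ··a··> q6
  q5 = (0 | 0)\{a} | a.0 has moves ··a··> q7
  q6 = a.(0 | 0)\{a} | 0 has moves ··a··> q7
  q7 = (0 | 0)\{a} | 0 has moves (no moves)
Bisimilarity quotient blocks:
  B0 = {p0, q0}
  B1 = {p2, q2}
  B2 = {p3, q3}
  B3 = {p5, p6, q5, q6}
  B4 = {p7, q7}
  B5 = {p4, q4}
  B6 = {p1, q1}
p0 ∈ B0, q0 ∈ B0 → same block

P ~ Q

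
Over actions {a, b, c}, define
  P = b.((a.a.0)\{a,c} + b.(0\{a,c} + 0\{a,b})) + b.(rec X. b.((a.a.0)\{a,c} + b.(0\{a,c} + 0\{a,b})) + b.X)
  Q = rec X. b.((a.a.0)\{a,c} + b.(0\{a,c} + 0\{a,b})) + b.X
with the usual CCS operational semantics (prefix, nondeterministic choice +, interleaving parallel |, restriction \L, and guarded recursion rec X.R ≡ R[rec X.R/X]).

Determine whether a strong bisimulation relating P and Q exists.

LTS(P): 4 reachable states
  u0 = b.((a.a.0)\{a,c} + b.(0\{a,c} + 0\{a,b})) + b.(rec X. b.((a.a.0)\{a,c} + b.(0\{a,c} + 0\{a,b})) + b.X) :: —b→ u1, —b→ u2
  u1 = (a.a.0)\{a,c} + b.(0\{a,c} + 0\{a,b}) :: —b→ u3
  u2 = rec X. b.((a.a.0)\{a,c} + b.(0\{a,c} + 0\{a,b})) + b.X :: —b→ u1, —b→ u2
  u3 = 0\{a,c} + 0\{a,b} :: deadlocked
LTS(Q): 3 reachable states
  v0 = rec X. b.((a.a.0)\{a,c} + b.(0\{a,c} + 0\{a,b})) + b.X :: —b→ v0, —b→ v1
  v1 = (a.a.0)\{a,c} + b.(0\{a,c} + 0\{a,b}) :: —b→ v2
  v2 = 0\{a,c} + 0\{a,b} :: deadlocked
Coarsest stable partition (strong bisimilarity classes):
  B0 = {u0, u2, v0}
  B1 = {u1, v1}
  B2 = {u3, v2}
u0 ∈ B0, v0 ∈ B0 → same block

P ~ Q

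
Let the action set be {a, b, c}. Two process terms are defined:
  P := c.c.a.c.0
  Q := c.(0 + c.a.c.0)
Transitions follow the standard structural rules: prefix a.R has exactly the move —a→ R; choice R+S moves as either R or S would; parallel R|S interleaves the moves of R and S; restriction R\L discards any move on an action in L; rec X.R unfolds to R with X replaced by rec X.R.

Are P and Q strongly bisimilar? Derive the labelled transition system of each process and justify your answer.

YES

LTS(P): 5 reachable states
  u0 = c.c.a.c.0 ⊢ —c→ u1
  u1 = c.a.c.0 ⊢ —c→ u2
  u2 = a.c.0 ⊢ —a→ u3
  u3 = c.0 ⊢ —c→ u4
  u4 = 0 ⊢ ∅
LTS(Q): 5 reachable states
  v0 = c.(0 + c.a.c.0) ⊢ —c→ v1
  v1 = 0 + c.a.c.0 ⊢ —c→ v2
  v2 = a.c.0 ⊢ —a→ v3
  v3 = c.0 ⊢ —c→ v4
  v4 = 0 ⊢ ∅
Coarsest stable partition (strong bisimilarity classes):
  B0 = {u0, v0}
  B1 = {u1, v1}
  B2 = {u2, v2}
  B3 = {u3, v3}
  B4 = {u4, v4}
u0 ∈ B0, v0 ∈ B0 → same block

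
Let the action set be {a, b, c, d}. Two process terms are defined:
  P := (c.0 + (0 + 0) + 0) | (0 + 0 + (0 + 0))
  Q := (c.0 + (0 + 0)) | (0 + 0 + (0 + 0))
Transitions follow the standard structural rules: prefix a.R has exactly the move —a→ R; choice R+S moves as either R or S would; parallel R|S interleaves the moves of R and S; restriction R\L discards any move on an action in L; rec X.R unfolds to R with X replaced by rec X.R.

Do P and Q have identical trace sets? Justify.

YES

P's transition system — 2 states:
  u0 = (c.0 + (0 + 0) + 0) | (0 + 0 + (0 + 0)) ⊢ --c--▸ u1
  u1 = 0 | (0 + 0 + (0 + 0)) ⊢ stopped
Q's transition system — 2 states:
  v0 = (c.0 + (0 + 0)) | (0 + 0 + (0 + 0)) ⊢ --c--▸ v1
  v1 = 0 | (0 + 0 + (0 + 0)) ⊢ stopped
Bisimilarity quotient blocks:
  B0 = {u0, v0}
  B1 = {u1, v1}
u0 ∈ B0, v0 ∈ B0 → same block
Bisimilar ⇒ trace-equivalent.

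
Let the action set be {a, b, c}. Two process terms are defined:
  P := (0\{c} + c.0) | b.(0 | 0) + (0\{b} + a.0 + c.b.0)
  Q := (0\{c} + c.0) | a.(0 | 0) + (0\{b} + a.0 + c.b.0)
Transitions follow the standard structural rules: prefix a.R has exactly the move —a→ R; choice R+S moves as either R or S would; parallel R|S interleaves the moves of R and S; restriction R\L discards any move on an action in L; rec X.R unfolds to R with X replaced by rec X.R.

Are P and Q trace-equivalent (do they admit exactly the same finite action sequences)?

Reachable graph of P (6 states):
  s0 = (0\{c} + c.0) | b.(0 | 0) + (0\{b} + a.0 + c.b.0) :: ··a··> s1, ··b··> s2, ··c··> s3, ··c··> s4
  s1 = 0 :: ∅
  s2 = (0\{c} + c.0) | (0 | 0) :: ··c··> s5
  s3 = 0 | b.(0 | 0) :: ··b··> s5
  s4 = b.0 :: ··b··> s1
  s5 = 0 | (0 | 0) :: ∅
Reachable graph of Q (6 states):
  t0 = (0\{c} + c.0) | a.(0 | 0) + (0\{b} + a.0 + c.b.0) :: ··a··> t1, ··a··> t2, ··c··> t3, ··c··> t4
  t1 = (0\{c} + c.0) | (0 | 0) :: ··c··> t5
  t2 = 0 :: ∅
  t3 = 0 | a.(0 | 0) :: ··a··> t5
  t4 = b.0 :: ··b··> t2
  t5 = 0 | (0 | 0) :: ∅
Executing b from P (initial set {s0}):
  step 1 (b): {s2}
  — P admits the full trace.
Executing b from Q (initial set {t0}):
  step 1 (b): ∅ (Q stuck)

NO — witness ⟨b⟩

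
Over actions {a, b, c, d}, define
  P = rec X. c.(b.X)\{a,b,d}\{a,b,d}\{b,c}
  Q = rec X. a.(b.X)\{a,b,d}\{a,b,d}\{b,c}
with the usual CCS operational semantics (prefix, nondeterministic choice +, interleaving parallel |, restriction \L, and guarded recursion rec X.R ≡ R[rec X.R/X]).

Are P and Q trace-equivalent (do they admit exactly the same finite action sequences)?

trace-distinct — witness ⟨c⟩

LTS(P): 2 reachable states
  p0 = rec X. c.(b.X)\{a,b,d}\{a,b,d}\{b,c} :: —c→ p1
  p1 = (b.(rec X. c.(b.X)\{a,b,d}\{a,b,d}\{b,c}))\{a,b,d}\{a,b,d}\{b,c} :: ·
LTS(Q): 2 reachable states
  q0 = rec X. a.(b.X)\{a,b,d}\{a,b,d}\{b,c} :: —a→ q1
  q1 = (b.(rec X. a.(b.X)\{a,b,d}\{a,b,d}\{b,c}))\{a,b,d}\{a,b,d}\{b,c} :: ·
Trace ⟨c⟩ through P, begin at {p0}:
  [1] c ⇒ {p1}
  ✓ P
Trace ⟨c⟩ through Q, begin at {q0}:
  [1] c ⇒ ∅ (Q stuck)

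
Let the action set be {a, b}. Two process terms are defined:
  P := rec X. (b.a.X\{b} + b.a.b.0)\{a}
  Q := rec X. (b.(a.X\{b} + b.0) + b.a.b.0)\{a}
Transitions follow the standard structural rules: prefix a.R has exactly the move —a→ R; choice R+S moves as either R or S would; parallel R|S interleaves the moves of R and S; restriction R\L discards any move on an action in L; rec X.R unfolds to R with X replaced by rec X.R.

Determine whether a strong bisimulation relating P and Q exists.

NO

Reachable graph of P (3 states):
  p0 = rec X. (b.a.X\{b} + b.a.b.0)\{a} → —b→ p1, —b→ p2
  p1 = (a.(rec X. (b.a.X\{b} + b.a.b.0)\{a})\{b})\{a} → deadlocked
  p2 = (a.b.0)\{a} → deadlocked
Reachable graph of Q (4 states):
  q0 = rec X. (b.(a.X\{b} + b.0) + b.a.b.0)\{a} → —b→ q1, —b→ q2
  q1 = (a.(rec X. (b.(a.X\{b} + b.0) + b.a.b.0)\{a})\{b} + b.0)\{a} → —b→ q3
  q2 = (a.b.0)\{a} → deadlocked
  q3 = 0\{a} → deadlocked
Partition-refinement fixed point:
  B0 = {p0, q1}
  B1 = {p1, p2, q2, q3}
  B2 = {q0}
p0 ∈ B0, q0 ∈ B2 → different blocks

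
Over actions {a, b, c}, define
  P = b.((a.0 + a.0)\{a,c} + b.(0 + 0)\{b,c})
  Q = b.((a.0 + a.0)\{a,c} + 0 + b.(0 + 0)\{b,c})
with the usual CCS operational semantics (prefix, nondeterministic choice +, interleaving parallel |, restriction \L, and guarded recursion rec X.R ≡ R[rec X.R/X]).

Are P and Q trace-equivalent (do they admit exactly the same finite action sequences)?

P's transition system — 3 states:
  u0 = b.((a.0 + a.0)\{a,c} + b.(0 + 0)\{b,c}) :: —b→ u1
  u1 = (a.0 + a.0)\{a,c} + b.(0 + 0)\{b,c} :: —b→ u2
  u2 = (0 + 0)\{b,c} :: ·
Q's transition system — 3 states:
  v0 = b.((a.0 + a.0)\{a,c} + 0 + b.(0 + 0)\{b,c}) :: —b→ v1
  v1 = (a.0 + a.0)\{a,c} + 0 + b.(0 + 0)\{b,c} :: —b→ v2
  v2 = (0 + 0)\{b,c} :: ·
Coarsest stable partition (strong bisimilarity classes):
  B0 = {u0, v0}
  B1 = {u1, v1}
  B2 = {u2, v2}
u0 ∈ B0, v0 ∈ B0 → same block
Bisimilar ⇒ trace-equivalent.

YES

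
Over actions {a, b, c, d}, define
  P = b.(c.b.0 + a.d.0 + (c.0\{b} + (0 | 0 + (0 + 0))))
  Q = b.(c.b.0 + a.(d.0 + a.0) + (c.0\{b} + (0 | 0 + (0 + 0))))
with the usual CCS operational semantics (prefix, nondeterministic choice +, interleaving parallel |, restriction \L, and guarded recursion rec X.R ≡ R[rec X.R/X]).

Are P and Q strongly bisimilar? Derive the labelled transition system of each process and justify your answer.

not bisimilar

Reachable graph of P (6 states):
  m0 = b.(c.b.0 + a.d.0 + (c.0\{b} + (0 | 0 + (0 + 0)))) → -b-> m1
  m1 = c.b.0 + a.d.0 + (c.0\{b} + (0 | 0 + (0 + 0))) → -a-> m2, -c-> m3, -c-> m4
  m2 = d.0 → -d-> m5
  m3 = 0\{b} → deadlocked
  m4 = b.0 → -b-> m5
  m5 = 0 → deadlocked
Reachable graph of Q (6 states):
  n0 = b.(c.b.0 + a.(d.0 + a.0) + (c.0\{b} + (0 | 0 + (0 + 0)))) → -b-> n1
  n1 = c.b.0 + a.(d.0 + a.0) + (c.0\{b} + (0 | 0 + (0 + 0))) → -a-> n2, -c-> n3, -c-> n4
  n2 = d.0 + a.0 → -a-> n5, -d-> n5
  n3 = 0\{b} → deadlocked
  n4 = b.0 → -b-> n5
  n5 = 0 → deadlocked
Partition-refinement fixed point:
  B0 = {m0}
  B1 = {m1}
  B2 = {m3, m5, n3, n5}
  B3 = {m2}
  B4 = {m4, n4}
  B5 = {n0}
  B6 = {n1}
  B7 = {n2}
m0 ∈ B0, n0 ∈ B5 → different blocks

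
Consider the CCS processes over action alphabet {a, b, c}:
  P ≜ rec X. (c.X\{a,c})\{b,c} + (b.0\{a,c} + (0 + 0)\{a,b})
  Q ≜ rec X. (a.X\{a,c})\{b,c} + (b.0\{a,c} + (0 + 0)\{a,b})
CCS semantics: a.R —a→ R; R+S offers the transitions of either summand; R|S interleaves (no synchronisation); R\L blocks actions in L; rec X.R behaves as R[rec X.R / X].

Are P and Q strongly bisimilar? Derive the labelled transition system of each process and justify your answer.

not bisimilar

LTS(P): 2 reachable states
  m0 = rec X. (c.X\{a,c})\{b,c} + (b.0\{a,c} + (0 + 0)\{a,b}) | ··b··> m1
  m1 = 0\{a,c} | deadlocked
LTS(Q): 3 reachable states
  n0 = rec X. (a.X\{a,c})\{b,c} + (b.0\{a,c} + (0 + 0)\{a,b}) | ··a··> n1, ··b··> n2
  n1 = (rec X. (a.X\{a,c})\{b,c} + (b.0\{a,c} + (0 + 0)\{a,b}))\{a,c}\{b,c} | deadlocked
  n2 = 0\{a,c} | deadlocked
Bisimilarity quotient blocks:
  B0 = {m0}
  B1 = {m1, n1, n2}
  B2 = {n0}
m0 ∈ B0, n0 ∈ B2 → different blocks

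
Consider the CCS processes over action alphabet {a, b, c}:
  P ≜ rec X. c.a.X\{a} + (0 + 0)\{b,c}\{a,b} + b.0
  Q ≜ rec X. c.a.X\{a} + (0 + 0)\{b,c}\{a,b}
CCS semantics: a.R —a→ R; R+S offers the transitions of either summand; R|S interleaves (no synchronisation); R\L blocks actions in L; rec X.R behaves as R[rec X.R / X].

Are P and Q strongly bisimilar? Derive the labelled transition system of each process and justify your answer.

NO

LTS(P): 6 reachable states
  m0 = rec X. c.a.X\{a} + (0 + 0)\{b,c}\{a,b} + b.0 has moves ··b··> m1, ··c··> m2
  m1 = 0 has moves stopped
  m2 = a.(rec X. c.a.X\{a} + (0 + 0)\{b,c}\{a,b} + b.0)\{a} has moves ··a··> m3
  m3 = (rec X. c.a.X\{a} + (0 + 0)\{b,c}\{a,b} + b.0)\{a} has moves ··b··> m4, ··c··> m5
  m4 = 0\{a} has moves stopped
  m5 = (a.(rec X. c.a.X\{a} + (0 + 0)\{b,c}\{a,b} + b.0)\{a})\{a} has moves stopped
LTS(Q): 4 reachable states
  n0 = rec X. c.a.X\{a} + (0 + 0)\{b,c}\{a,b} has moves ··c··> n1
  n1 = a.(rec X. c.a.X\{a} + (0 + 0)\{b,c}\{a,b})\{a} has moves ··a··> n2
  n2 = (rec X. c.a.X\{a} + (0 + 0)\{b,c}\{a,b})\{a} has moves ··c··> n3
  n3 = (a.(rec X. c.a.X\{a} + (0 + 0)\{b,c}\{a,b})\{a})\{a} has moves stopped
Bisimilarity quotient blocks:
  B0 = {m0}
  B1 = {m1, m4, m5, n3}
  B2 = {m2}
  B3 = {m3}
  B4 = {n0}
  B5 = {n1}
  B6 = {n2}
m0 ∈ B0, n0 ∈ B4 → different blocks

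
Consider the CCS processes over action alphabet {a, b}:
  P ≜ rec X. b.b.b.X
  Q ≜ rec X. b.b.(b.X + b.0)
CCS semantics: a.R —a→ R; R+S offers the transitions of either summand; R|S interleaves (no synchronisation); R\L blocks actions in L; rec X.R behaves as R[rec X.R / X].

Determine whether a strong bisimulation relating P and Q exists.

P's transition system — 3 states:
  m0 = rec X. b.b.b.X → ··b··> m1
  m1 = b.b.(rec X. b.b.b.X) → ··b··> m2
  m2 = b.(rec X. b.b.b.X) → ··b··> m0
Q's transition system — 4 states:
  n0 = rec X. b.b.(b.X + b.0) → ··b··> n1
  n1 = b.(b.(rec X. b.b.(b.X + b.0)) + b.0) → ··b··> n2
  n2 = b.(rec X. b.b.(b.X + b.0)) + b.0 → ··b··> n0, ··b··> n3
  n3 = 0 → ·
Coarsest stable partition (strong bisimilarity classes):
  B0 = {m0, m1, m2}
  B1 = {n0}
  B2 = {n1}
  B3 = {n2}
  B4 = {n3}
m0 ∈ B0, n0 ∈ B1 → different blocks

NO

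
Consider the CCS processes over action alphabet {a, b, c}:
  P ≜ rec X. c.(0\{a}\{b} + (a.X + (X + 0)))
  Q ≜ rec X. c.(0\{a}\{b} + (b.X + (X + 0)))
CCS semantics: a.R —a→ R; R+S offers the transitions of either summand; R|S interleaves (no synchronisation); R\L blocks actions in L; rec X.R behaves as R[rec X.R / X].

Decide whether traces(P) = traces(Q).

NO — witness ⟨ca⟩

LTS(P): 2 reachable states
  u0 = rec X. c.(0\{a}\{b} + (a.X + (X + 0))) | —c→ u1
  u1 = 0\{a}\{b} + (a.(rec X. c.(0\{a}\{b} + (a.X + (X + 0)))) + ((rec X. c.(0\{a}\{b} + (a.X + (X + 0)))) + 0)) | —a→ u0, —c→ u1
LTS(Q): 2 reachable states
  v0 = rec X. c.(0\{a}\{b} + (b.X + (X + 0))) | —c→ v1
  v1 = 0\{a}\{b} + (b.(rec X. c.(0\{a}\{b} + (b.X + (X + 0)))) + ((rec X. c.(0\{a}\{b} + (b.X + (X + 0)))) + 0)) | —b→ v0, —c→ v1
Executing ca from P (initial set {u0}):
  after c @ step 1: {u1}
  after a @ step 2: {u0}
  ✓ P
Executing ca from Q (initial set {v0}):
  after c @ step 1: {v1}
  after a @ step 2: ∅  — Q cannot continue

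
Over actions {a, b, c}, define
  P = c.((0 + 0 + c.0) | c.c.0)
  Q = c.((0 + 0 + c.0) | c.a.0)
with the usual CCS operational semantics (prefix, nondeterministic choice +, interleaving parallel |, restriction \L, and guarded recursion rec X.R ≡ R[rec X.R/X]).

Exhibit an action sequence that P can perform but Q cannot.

cccc

P's transition system — 7 states:
  p0 = c.((0 + 0 + c.0) | c.c.0) ⊢ --c--▸ p1
  p1 = (0 + 0 + c.0) | c.c.0 ⊢ --c--▸ p2, --c--▸ p3
  p2 = (0 + 0 + c.0) | c.0 ⊢ --c--▸ p4, --c--▸ p5
  p3 = 0 | c.c.0 ⊢ --c--▸ p5
  p4 = (0 + 0 + c.0) | 0 ⊢ --c--▸ p6
  p5 = 0 | c.0 ⊢ --c--▸ p6
  p6 = 0 | 0 ⊢ (no moves)
Q's transition system — 7 states:
  q0 = c.((0 + 0 + c.0) | c.a.0) ⊢ --c--▸ q1
  q1 = (0 + 0 + c.0) | c.a.0 ⊢ --c--▸ q2, --c--▸ q3
  q2 = (0 + 0 + c.0) | a.0 ⊢ --a--▸ q4, --c--▸ q5
  q3 = 0 | c.a.0 ⊢ --c--▸ q5
  q4 = (0 + 0 + c.0) | 0 ⊢ --c--▸ q6
  q5 = 0 | a.0 ⊢ --a--▸ q6
  q6 = 0 | 0 ⊢ (no moves)
Executing cccc from P (initial set {p0}):
  step 1 (c): {p1}
  step 2 (c): {p2, p3}
  step 3 (c): {p4, p5}
  step 4 (c): {p6}
  P completes σ.
Executing cccc from Q (initial set {q0}):
  step 1 (c): {q1}
  step 2 (c): {q2, q3}
  step 3 (c): {q5}
  step 4 (c): ∅  — Q cannot continue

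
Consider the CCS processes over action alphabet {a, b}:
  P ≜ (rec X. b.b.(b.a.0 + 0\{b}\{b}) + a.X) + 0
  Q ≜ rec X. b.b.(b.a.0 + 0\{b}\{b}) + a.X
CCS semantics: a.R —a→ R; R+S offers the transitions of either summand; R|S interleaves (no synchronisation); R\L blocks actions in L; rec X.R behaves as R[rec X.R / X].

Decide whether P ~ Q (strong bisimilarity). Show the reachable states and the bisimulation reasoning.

bisimilar

P's transition system — 6 states:
  m0 = (rec X. b.b.(b.a.0 + 0\{b}\{b}) + a.X) + 0 has moves --a--▸ m1, --b--▸ m2
  m1 = rec X. b.b.(b.a.0 + 0\{b}\{b}) + a.X has moves --a--▸ m1, --b--▸ m2
  m2 = b.(b.a.0 + 0\{b}\{b}) has moves --b--▸ m3
  m3 = b.a.0 + 0\{b}\{b} has moves --b--▸ m4
  m4 = a.0 has moves --a--▸ m5
  m5 = 0 has moves ∅
Q's transition system — 5 states:
  n0 = rec X. b.b.(b.a.0 + 0\{b}\{b}) + a.X has moves --a--▸ n0, --b--▸ n1
  n1 = b.(b.a.0 + 0\{b}\{b}) has moves --b--▸ n2
  n2 = b.a.0 + 0\{b}\{b} has moves --b--▸ n3
  n3 = a.0 has moves --a--▸ n4
  n4 = 0 has moves ∅
Partition-refinement fixed point:
  B0 = {m0, m1, n0}
  B1 = {m2, n1}
  B2 = {m3, n2}
  B3 = {m4, n3}
  B4 = {m5, n4}
m0 ∈ B0, n0 ∈ B0 → same block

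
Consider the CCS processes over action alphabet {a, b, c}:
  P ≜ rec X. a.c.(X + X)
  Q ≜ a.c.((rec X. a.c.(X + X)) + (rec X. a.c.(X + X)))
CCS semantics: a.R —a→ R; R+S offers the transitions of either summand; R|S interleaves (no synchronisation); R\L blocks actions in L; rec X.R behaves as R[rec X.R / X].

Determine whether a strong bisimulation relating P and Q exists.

P ~ Q

Reachable graph of P (3 states):
  s0 = rec X. a.c.(X + X) → -a-> s1
  s1 = c.((rec X. a.c.(X + X)) + (rec X. a.c.(X + X))) → -c-> s2
  s2 = (rec X. a.c.(X + X)) + (rec X. a.c.(X + X)) → -a-> s1
Reachable graph of Q (3 states):
  t0 = a.c.((rec X. a.c.(X + X)) + (rec X. a.c.(X + X))) → -a-> t1
  t1 = c.((rec X. a.c.(X + X)) + (rec X. a.c.(X + X))) → -c-> t2
  t2 = (rec X. a.c.(X + X)) + (rec X. a.c.(X + X)) → -a-> t1
Bisimilarity quotient blocks:
  B0 = {s0, s2, t0, t2}
  B1 = {s1, t1}
s0 ∈ B0, t0 ∈ B0 → same block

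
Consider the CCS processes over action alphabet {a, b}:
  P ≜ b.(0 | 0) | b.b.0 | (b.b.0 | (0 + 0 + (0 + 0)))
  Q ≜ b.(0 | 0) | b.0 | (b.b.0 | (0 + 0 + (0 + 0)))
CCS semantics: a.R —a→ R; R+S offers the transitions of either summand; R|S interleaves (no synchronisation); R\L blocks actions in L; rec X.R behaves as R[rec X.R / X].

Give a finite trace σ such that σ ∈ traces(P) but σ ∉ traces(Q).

bbbbb

LTS(P): 18 reachable states
  u0 = b.(0 | 0) | b.b.0 | (b.b.0 | (0 + 0 + (0 + 0))) | -b-> u1, -b-> u2, -b-> u3
  u1 = 0 | 0 | b.b.0 | (b.b.0 | (0 + 0 + (0 + 0))) | -b-> u4, -b-> u5
  u2 = b.(0 | 0) | b.0 | (b.b.0 | (0 + 0 + (0 + 0))) | -b-> u4, -b-> u6, -b-> u7
  u3 = b.(0 | 0) | b.b.0 | (b.0 | (0 + 0 + (0 + 0))) | -b-> u5, -b-> u7, -b-> u8
  u4 = 0 | 0 | b.0 | (b.b.0 | (0 + 0 + (0 + 0))) | -b-> u10, -b-> u9
  u5 = 0 | 0 | b.b.0 | (b.0 | (0 + 0 + (0 + 0))) | -b-> u10, -b-> u11
  u6 = b.(0 | 0) | 0 | (b.b.0 | (0 + 0 + (0 + 0))) | -b-> u12, -b-> u9
  u7 = b.(0 | 0) | b.0 | (b.0 | (0 + 0 + (0 + 0))) | -b-> u10, -b-> u12, -b-> u13
  u8 = b.(0 | 0) | b.b.0 | (0 | (0 + 0 + (0 + 0))) | -b-> u11, -b-> u13
  u9 = 0 | 0 | 0 | (b.b.0 | (0 + 0 + (0 + 0))) | -b-> u14
  u10 = 0 | 0 | b.0 | (b.0 | (0 + 0 + (0 + 0))) | -b-> u14, -b-> u15
  u11 = 0 | 0 | b.b.0 | (0 | (0 + 0 + (0 + 0))) | -b-> u15
  u12 = b.(0 | 0) | 0 | (b.0 | (0 + 0 + (0 + 0))) | -b-> u14, -b-> u16
  u13 = b.(0 | 0) | b.0 | (0 | (0 + 0 + (0 + 0))) | -b-> u15, -b-> u16
  u14 = 0 | 0 | 0 | (b.0 | (0 + 0 + (0 + 0))) | -b-> u17
  u15 = 0 | 0 | b.0 | (0 | (0 + 0 + (0 + 0))) | -b-> u17
  u16 = b.(0 | 0) | 0 | (0 | (0 + 0 + (0 + 0))) | -b-> u17
  u17 = 0 | 0 | 0 | (0 | (0 + 0 + (0 + 0))) | (no moves)
LTS(Q): 12 reachable states
  v0 = b.(0 | 0) | b.0 | (b.b.0 | (0 + 0 + (0 + 0))) | -b-> v1, -b-> v2, -b-> v3
  v1 = 0 | 0 | b.0 | (b.b.0 | (0 + 0 + (0 + 0))) | -b-> v4, -b-> v5
  v2 = b.(0 | 0) | 0 | (b.b.0 | (0 + 0 + (0 + 0))) | -b-> v4, -b-> v6
  v3 = b.(0 | 0) | b.0 | (b.0 | (0 + 0 + (0 + 0))) | -b-> v5, -b-> v6, -b-> v7
  v4 = 0 | 0 | 0 | (b.b.0 | (0 + 0 + (0 + 0))) | -b-> v8
  v5 = 0 | 0 | b.0 | (b.0 | (0 + 0 + (0 + 0))) | -b-> v8, -b-> v9
  v6 = b.(0 | 0) | 0 | (b.0 | (0 + 0 + (0 + 0))) | -b-> v10, -b-> v8
  v7 = b.(0 | 0) | b.0 | (0 | (0 + 0 + (0 + 0))) | -b-> v10, -b-> v9
  v8 = 0 | 0 | 0 | (b.0 | (0 + 0 + (0 + 0))) | -b-> v11
  v9 = 0 | 0 | b.0 | (0 | (0 + 0 + (0 + 0))) | -b-> v11
  v10 = b.(0 | 0) | 0 | (0 | (0 + 0 + (0 + 0))) | -b-> v11
  v11 = 0 | 0 | 0 | (0 | (0 + 0 + (0 + 0))) | (no moves)
Run σ = ⟨bbbbb⟩ on P: start {u0}
  step 1 (b): {u1, u2, u3}
  step 2 (b): {u4, u5, u6, u7, u8}
  step 3 (b): {u10, u11, u12, u13, u9}
  step 4 (b): {u14, u15, u16}
  step 5 (b): {u17}
  P completes σ.
Run σ = ⟨bbbbb⟩ on Q: start {v0}
  step 1 (b): {v1, v2, v3}
  step 2 (b): {v4, v5, v6, v7}
  step 3 (b): {v10, v8, v9}
  step 4 (b): {v11}
  step 5 (b): ∅  — Q cannot continue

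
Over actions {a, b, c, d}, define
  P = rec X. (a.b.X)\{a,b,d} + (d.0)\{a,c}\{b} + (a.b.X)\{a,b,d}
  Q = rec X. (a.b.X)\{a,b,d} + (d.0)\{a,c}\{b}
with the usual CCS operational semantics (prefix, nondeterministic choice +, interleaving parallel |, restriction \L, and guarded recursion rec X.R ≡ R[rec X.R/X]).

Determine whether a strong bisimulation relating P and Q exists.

bisimilar

P's transition system — 2 states:
  s0 = rec X. (a.b.X)\{a,b,d} + (d.0)\{a,c}\{b} + (a.b.X)\{a,b,d} :: ··d··> s1
  s1 = 0\{a,c}\{b} :: stopped
Q's transition system — 2 states:
  t0 = rec X. (a.b.X)\{a,b,d} + (d.0)\{a,c}\{b} :: ··d··> t1
  t1 = 0\{a,c}\{b} :: stopped
Bisimilarity quotient blocks:
  B0 = {s0, t0}
  B1 = {s1, t1}
s0 ∈ B0, t0 ∈ B0 → same block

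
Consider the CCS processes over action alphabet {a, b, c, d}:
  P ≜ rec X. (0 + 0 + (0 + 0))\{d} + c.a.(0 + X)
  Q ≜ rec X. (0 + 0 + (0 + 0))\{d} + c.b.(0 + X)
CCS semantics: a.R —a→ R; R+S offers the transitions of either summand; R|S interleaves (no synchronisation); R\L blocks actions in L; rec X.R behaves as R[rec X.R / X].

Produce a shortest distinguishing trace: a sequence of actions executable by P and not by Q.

Reachable graph of P (3 states):
  u0 = rec X. (0 + 0 + (0 + 0))\{d} + c.a.(0 + X) :: ··c··> u1
  u1 = a.(0 + (rec X. (0 + 0 + (0 + 0))\{d} + c.a.(0 + X))) :: ··a··> u2
  u2 = 0 + (rec X. (0 + 0 + (0 + 0))\{d} + c.a.(0 + X)) :: ··c··> u1
Reachable graph of Q (3 states):
  v0 = rec X. (0 + 0 + (0 + 0))\{d} + c.b.(0 + X) :: ··c··> v1
  v1 = b.(0 + (rec X. (0 + 0 + (0 + 0))\{d} + c.b.(0 + X))) :: ··b··> v2
  v2 = 0 + (rec X. (0 + 0 + (0 + 0))\{d} + c.b.(0 + X)) :: ··c··> v1
Run σ = ⟨ca⟩ on P: start {u0}
  [1] c ⇒ {u1}
  [2] a ⇒ {u2}
  P completes σ.
Run σ = ⟨ca⟩ on Q: start {v0}
  [1] c ⇒ {v1}
  [2] a ⇒ ∅  — Q cannot continue

ca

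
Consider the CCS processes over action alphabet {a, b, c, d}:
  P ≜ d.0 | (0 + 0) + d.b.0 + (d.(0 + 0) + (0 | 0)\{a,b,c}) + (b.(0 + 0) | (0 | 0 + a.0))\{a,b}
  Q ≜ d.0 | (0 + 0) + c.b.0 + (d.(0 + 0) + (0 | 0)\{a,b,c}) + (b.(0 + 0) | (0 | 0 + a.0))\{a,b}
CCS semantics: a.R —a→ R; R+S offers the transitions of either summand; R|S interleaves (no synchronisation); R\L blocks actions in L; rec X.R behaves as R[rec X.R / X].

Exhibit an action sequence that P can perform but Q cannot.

LTS(P): 5 reachable states
  m0 = d.0 | (0 + 0) + d.b.0 + (d.(0 + 0) + (0 | 0)\{a,b,c}) + (b.(0 + 0) | (0 | 0 + a.0))\{a,b} has moves —d→ m1, —d→ m2, —d→ m3
  m1 = 0 + 0 has moves (no moves)
  m2 = 0 | (0 + 0) has moves (no moves)
  m3 = b.0 has moves —b→ m4
  m4 = 0 has moves (no moves)
LTS(Q): 5 reachable states
  n0 = d.0 | (0 + 0) + c.b.0 + (d.(0 + 0) + (0 | 0)\{a,b,c}) + (b.(0 + 0) | (0 | 0 + a.0))\{a,b} has moves —c→ n1, —d→ n2, —d→ n3
  n1 = b.0 has moves —b→ n4
  n2 = 0 + 0 has moves (no moves)
  n3 = 0 | (0 + 0) has moves (no moves)
  n4 = 0 has moves (no moves)
Trace ⟨db⟩ through P, begin at {m0}:
  [1] d ⇒ {m1, m2, m3}
  [2] b ⇒ {m4}
  P completes σ.
Trace ⟨db⟩ through Q, begin at {n0}:
  [1] d ⇒ {n2, n3}
  [2] b ⇒ ∅  — Q cannot continue

db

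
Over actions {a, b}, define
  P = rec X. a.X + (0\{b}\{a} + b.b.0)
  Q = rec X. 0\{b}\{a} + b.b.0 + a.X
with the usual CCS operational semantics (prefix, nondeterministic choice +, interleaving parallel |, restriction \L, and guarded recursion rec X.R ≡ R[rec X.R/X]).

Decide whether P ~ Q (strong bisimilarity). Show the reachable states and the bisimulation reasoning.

P's transition system — 3 states:
  u0 = rec X. a.X + (0\{b}\{a} + b.b.0) ⊢ =a=> u0, =b=> u1
  u1 = b.0 ⊢ =b=> u2
  u2 = 0 ⊢ ∅
Q's transition system — 3 states:
  v0 = rec X. 0\{b}\{a} + b.b.0 + a.X ⊢ =a=> v0, =b=> v1
  v1 = b.0 ⊢ =b=> v2
  v2 = 0 ⊢ ∅
Bisimilarity quotient blocks:
  B0 = {u0, v0}
  B1 = {u1, v1}
  B2 = {u2, v2}
u0 ∈ B0, v0 ∈ B0 → same block

YES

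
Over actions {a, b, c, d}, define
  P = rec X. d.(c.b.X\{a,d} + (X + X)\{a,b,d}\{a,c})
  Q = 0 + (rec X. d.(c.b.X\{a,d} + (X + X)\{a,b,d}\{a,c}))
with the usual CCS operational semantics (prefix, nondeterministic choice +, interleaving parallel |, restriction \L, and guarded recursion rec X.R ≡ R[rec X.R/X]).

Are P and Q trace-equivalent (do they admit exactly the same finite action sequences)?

P's transition system — 4 states:
  s0 = rec X. d.(c.b.X\{a,d} + (X + X)\{a,b,d}\{a,c}) :: --d--▸ s1
  s1 = c.b.(rec X. d.(c.b.X\{a,d} + (X + X)\{a,b,d}\{a,c}))\{a,d} + ((rec X. d.(c.b.X\{a,d} + (X + X)\{a,b,d}\{a,c})) + (rec X. d.(c.b.X\{a,d} + (X + X)\{a,b,d}\{a,c})))\{a,b,d}\{a,c} :: --c--▸ s2
  s2 = b.(rec X. d.(c.b.X\{a,d} + (X + X)\{a,b,d}\{a,c}))\{a,d} :: --b--▸ s3
  s3 = (rec X. d.(c.b.X\{a,d} + (X + X)\{a,b,d}\{a,c}))\{a,d} :: deadlocked
Q's transition system — 4 states:
  t0 = 0 + (rec X. d.(c.b.X\{a,d} + (X + X)\{a,b,d}\{a,c})) :: --d--▸ t1
  t1 = c.b.(rec X. d.(c.b.X\{a,d} + (X + X)\{a,b,d}\{a,c}))\{a,d} + ((rec X. d.(c.b.X\{a,d} + (X + X)\{a,b,d}\{a,c})) + (rec X. d.(c.b.X\{a,d} + (X + X)\{a,b,d}\{a,c})))\{a,b,d}\{a,c} :: --c--▸ t2
  t2 = b.(rec X. d.(c.b.X\{a,d} + (X + X)\{a,b,d}\{a,c}))\{a,d} :: --b--▸ t3
  t3 = (rec X. d.(c.b.X\{a,d} + (X + X)\{a,b,d}\{a,c}))\{a,d} :: deadlocked
Coarsest stable partition (strong bisimilarity classes):
  B0 = {s0, t0}
  B1 = {s1, t1}
  B2 = {s2, t2}
  B3 = {s3, t3}
s0 ∈ B0, t0 ∈ B0 → same block
Bisimilar ⇒ trace-equivalent.

YES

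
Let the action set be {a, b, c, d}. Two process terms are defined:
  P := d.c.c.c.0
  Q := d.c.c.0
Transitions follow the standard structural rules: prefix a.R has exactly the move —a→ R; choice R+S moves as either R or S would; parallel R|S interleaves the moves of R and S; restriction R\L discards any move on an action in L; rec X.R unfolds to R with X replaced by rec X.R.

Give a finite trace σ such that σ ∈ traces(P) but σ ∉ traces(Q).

Reachable graph of P (5 states):
  s0 = d.c.c.c.0 → —d→ s1
  s1 = c.c.c.0 → —c→ s2
  s2 = c.c.0 → —c→ s3
  s3 = c.0 → —c→ s4
  s4 = 0 → ·
Reachable graph of Q (4 states):
  t0 = d.c.c.0 → —d→ t1
  t1 = c.c.0 → —c→ t2
  t2 = c.0 → —c→ t3
  t3 = 0 → ·
Trace ⟨dccc⟩ through P, begin at {s0}:
  step 1 (d): {s1}
  step 2 (c): {s2}
  step 3 (c): {s3}
  step 4 (c): {s4}
  ✓ P
Trace ⟨dccc⟩ through Q, begin at {t0}:
  step 1 (d): {t1}
  step 2 (c): {t2}
  step 3 (c): {t3}
  step 4 (c): ∅  — Q cannot continue

dccc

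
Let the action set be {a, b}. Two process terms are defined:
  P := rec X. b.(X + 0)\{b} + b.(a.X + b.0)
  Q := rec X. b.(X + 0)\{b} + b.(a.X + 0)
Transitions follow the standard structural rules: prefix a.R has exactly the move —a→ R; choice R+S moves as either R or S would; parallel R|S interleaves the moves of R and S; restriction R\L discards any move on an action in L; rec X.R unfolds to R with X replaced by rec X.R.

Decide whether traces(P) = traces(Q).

P's transition system — 4 states:
  m0 = rec X. b.(X + 0)\{b} + b.(a.X + b.0) | -b-> m1, -b-> m2
  m1 = ((rec X. b.(X + 0)\{b} + b.(a.X + b.0)) + 0)\{b} | (no moves)
  m2 = a.(rec X. b.(X + 0)\{b} + b.(a.X + b.0)) + b.0 | -a-> m0, -b-> m3
  m3 = 0 | (no moves)
Q's transition system — 3 states:
  n0 = rec X. b.(X + 0)\{b} + b.(a.X + 0) | -b-> n1, -b-> n2
  n1 = ((rec X. b.(X + 0)\{b} + b.(a.X + 0)) + 0)\{b} | (no moves)
  n2 = a.(rec X. b.(X + 0)\{b} + b.(a.X + 0)) + 0 | -a-> n0
Trace ⟨bb⟩ through P, begin at {m0}:
  step 1 (b): {m1, m2}
  step 2 (b): {m3}
  ✓ P
Trace ⟨bb⟩ through Q, begin at {n0}:
  step 1 (b): {n1, n2}
  step 2 (b): ∅ (Q stuck)

NO — witness ⟨bb⟩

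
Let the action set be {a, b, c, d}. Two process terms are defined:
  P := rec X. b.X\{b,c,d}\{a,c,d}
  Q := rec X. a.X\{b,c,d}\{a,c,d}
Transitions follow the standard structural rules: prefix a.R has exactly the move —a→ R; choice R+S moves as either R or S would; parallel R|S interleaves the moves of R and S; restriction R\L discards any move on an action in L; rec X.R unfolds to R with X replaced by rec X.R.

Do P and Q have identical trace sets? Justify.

NO — witness ⟨b⟩

Reachable graph of P (2 states):
  p0 = rec X. b.X\{b,c,d}\{a,c,d} ⊢ -b-> p1
  p1 = (rec X. b.X\{b,c,d}\{a,c,d})\{b,c,d}\{a,c,d} ⊢ (no moves)
Reachable graph of Q (2 states):
  q0 = rec X. a.X\{b,c,d}\{a,c,d} ⊢ -a-> q1
  q1 = (rec X. a.X\{b,c,d}\{a,c,d})\{b,c,d}\{a,c,d} ⊢ (no moves)
Executing b from P (initial set {p0}):
  after b @ step 1: {p1}
  — P admits the full trace.
Executing b from Q (initial set {q0}):
  after b @ step 1: no successor for Q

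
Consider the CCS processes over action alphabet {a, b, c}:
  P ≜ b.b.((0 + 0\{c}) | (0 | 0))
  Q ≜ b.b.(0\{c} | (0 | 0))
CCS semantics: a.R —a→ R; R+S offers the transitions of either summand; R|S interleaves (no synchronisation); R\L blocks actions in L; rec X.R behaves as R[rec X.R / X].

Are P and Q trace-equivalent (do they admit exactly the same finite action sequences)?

LTS(P): 3 reachable states
  s0 = b.b.((0 + 0\{c}) | (0 | 0)) ⊢ -b-> s1
  s1 = b.((0 + 0\{c}) | (0 | 0)) ⊢ -b-> s2
  s2 = (0 + 0\{c}) | (0 | 0) ⊢ deadlocked
LTS(Q): 3 reachable states
  t0 = b.b.(0\{c} | (0 | 0)) ⊢ -b-> t1
  t1 = b.(0\{c} | (0 | 0)) ⊢ -b-> t2
  t2 = 0\{c} | (0 | 0) ⊢ deadlocked
Coarsest stable partition (strong bisimilarity classes):
  B0 = {s0, t0}
  B1 = {s1, t1}
  B2 = {s2, t2}
s0 ∈ B0, t0 ∈ B0 → same block
Bisimilar ⇒ trace-equivalent.

traces(P) = traces(Q)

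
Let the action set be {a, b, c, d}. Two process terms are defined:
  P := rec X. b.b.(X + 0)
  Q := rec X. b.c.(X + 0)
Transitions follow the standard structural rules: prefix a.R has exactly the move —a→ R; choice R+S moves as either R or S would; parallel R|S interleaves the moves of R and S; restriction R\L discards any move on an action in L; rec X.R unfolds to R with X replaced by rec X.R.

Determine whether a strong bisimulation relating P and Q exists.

NO

LTS(P): 3 reachable states
  u0 = rec X. b.b.(X + 0) → ··b··> u1
  u1 = b.((rec X. b.b.(X + 0)) + 0) → ··b··> u2
  u2 = (rec X. b.b.(X + 0)) + 0 → ··b··> u1
LTS(Q): 3 reachable states
  v0 = rec X. b.c.(X + 0) → ··b··> v1
  v1 = c.((rec X. b.c.(X + 0)) + 0) → ··c··> v2
  v2 = (rec X. b.c.(X + 0)) + 0 → ··b··> v1
Partition-refinement fixed point:
  B0 = {u0, u1, u2}
  B1 = {v0, v2}
  B2 = {v1}
u0 ∈ B0, v0 ∈ B1 → different blocks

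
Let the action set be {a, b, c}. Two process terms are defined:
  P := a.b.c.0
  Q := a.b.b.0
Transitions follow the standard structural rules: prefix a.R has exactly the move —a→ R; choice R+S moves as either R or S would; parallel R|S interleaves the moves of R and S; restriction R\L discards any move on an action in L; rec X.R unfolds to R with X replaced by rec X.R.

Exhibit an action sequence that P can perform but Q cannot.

Reachable graph of P (4 states):
  m0 = a.b.c.0 ⊢ ··a··> m1
  m1 = b.c.0 ⊢ ··b··> m2
  m2 = c.0 ⊢ ··c··> m3
  m3 = 0 ⊢ ∅
Reachable graph of Q (4 states):
  n0 = a.b.b.0 ⊢ ··a··> n1
  n1 = b.b.0 ⊢ ··b··> n2
  n2 = b.0 ⊢ ··b··> n3
  n3 = 0 ⊢ ∅
Run σ = ⟨abc⟩ on P: start {m0}
  [1] a ⇒ {m1}
  [2] b ⇒ {m2}
  [3] c ⇒ {m3}
  P completes σ.
Run σ = ⟨abc⟩ on Q: start {n0}
  [1] a ⇒ {n1}
  [2] b ⇒ {n2}
  [3] c ⇒ ∅  — Q cannot continue

abc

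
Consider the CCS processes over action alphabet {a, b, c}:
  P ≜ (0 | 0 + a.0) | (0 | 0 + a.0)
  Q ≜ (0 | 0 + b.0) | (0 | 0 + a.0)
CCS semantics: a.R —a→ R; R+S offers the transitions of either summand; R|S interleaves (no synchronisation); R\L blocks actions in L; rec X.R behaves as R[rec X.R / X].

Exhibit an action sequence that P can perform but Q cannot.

aa

Reachable graph of P (4 states):
  p0 = (0 | 0 + a.0) | (0 | 0 + a.0) | —a→ p1, —a→ p2
  p1 = (0 | 0 + a.0) | 0 | —a→ p3
  p2 = 0 | (0 | 0 + a.0) | —a→ p3
  p3 = 0 | 0 | deadlocked
Reachable graph of Q (4 states):
  q0 = (0 | 0 + b.0) | (0 | 0 + a.0) | —a→ q1, —b→ q2
  q1 = (0 | 0 + b.0) | 0 | —b→ q3
  q2 = 0 | (0 | 0 + a.0) | —a→ q3
  q3 = 0 | 0 | deadlocked
Executing aa from P (initial set {p0}):
  [1] a ⇒ {p1, p2}
  [2] a ⇒ {p3}
  — P admits the full trace.
Executing aa from Q (initial set {q0}):
  [1] a ⇒ {q1}
  [2] a ⇒ ∅  — Q cannot continue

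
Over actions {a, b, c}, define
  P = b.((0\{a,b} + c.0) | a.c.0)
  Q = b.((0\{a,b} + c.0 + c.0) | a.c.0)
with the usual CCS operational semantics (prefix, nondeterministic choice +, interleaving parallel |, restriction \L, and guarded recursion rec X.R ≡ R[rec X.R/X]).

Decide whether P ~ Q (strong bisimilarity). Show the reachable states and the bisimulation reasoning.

Reachable graph of P (7 states):
  p0 = b.((0\{a,b} + c.0) | a.c.0) :: ··b··> p1
  p1 = (0\{a,b} + c.0) | a.c.0 :: ··a··> p2, ··c··> p3
  p2 = (0\{a,b} + c.0) | c.0 :: ··c··> p4, ··c··> p5
  p3 = 0 | a.c.0 :: ··a··> p5
  p4 = (0\{a,b} + c.0) | 0 :: ··c··> p6
  p5 = 0 | c.0 :: ··c··> p6
  p6 = 0 | 0 :: ∅
Reachable graph of Q (7 states):
  q0 = b.((0\{a,b} + c.0 + c.0) | a.c.0) :: ··b··> q1
  q1 = (0\{a,b} + c.0 + c.0) | a.c.0 :: ··a··> q2, ··c··> q3
  q2 = (0\{a,b} + c.0 + c.0) | c.0 :: ··c··> q4, ··c··> q5
  q3 = 0 | a.c.0 :: ··a··> q5
  q4 = (0\{a,b} + c.0 + c.0) | 0 :: ··c··> q6
  q5 = 0 | c.0 :: ··c··> q6
  q6 = 0 | 0 :: ∅
Partition-refinement fixed point:
  B0 = {p0, q0}
  B1 = {p1, q1}
  B2 = {p2, q2}
  B3 = {p4, p5, q4, q5}
  B4 = {p6, q6}
  B5 = {p3, q3}
p0 ∈ B0, q0 ∈ B0 → same block

P ~ Q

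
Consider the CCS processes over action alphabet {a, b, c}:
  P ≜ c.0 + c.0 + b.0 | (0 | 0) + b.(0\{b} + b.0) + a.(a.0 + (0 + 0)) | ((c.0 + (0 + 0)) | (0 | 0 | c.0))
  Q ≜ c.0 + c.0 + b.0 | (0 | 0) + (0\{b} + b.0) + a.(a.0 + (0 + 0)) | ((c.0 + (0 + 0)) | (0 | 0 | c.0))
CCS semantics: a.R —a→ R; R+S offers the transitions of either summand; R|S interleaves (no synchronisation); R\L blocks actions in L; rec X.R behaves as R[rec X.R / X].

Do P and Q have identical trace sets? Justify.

Reachable graph of P (15 states):
  m0 = c.0 + c.0 + b.0 | (0 | 0) + b.(0\{b} + b.0) + a.(a.0 + (0 + 0)) | ((c.0 + (0 + 0)) | (0 | 0 | c.0)) ⊢ --a--▸ m1, --b--▸ m2, --b--▸ m3, --c--▸ m4, --c--▸ m5, --c--▸ m6
  m1 = (a.0 + (0 + 0)) | ((c.0 + (0 + 0)) | (0 | 0 | c.0)) ⊢ --a--▸ m7, --c--▸ m8, --c--▸ m9
  m2 = 0 | (0 | 0) ⊢ ·
  m3 = 0\{b} + b.0 ⊢ --b--▸ m4
  m4 = 0 ⊢ ·
  m5 = a.(a.0 + (0 + 0)) | ((c.0 + (0 + 0)) | (0 | 0 | 0)) ⊢ --a--▸ m8, --c--▸ m10
  m6 = a.(a.0 + (0 + 0)) | (0 | (0 | 0 | c.0)) ⊢ --a--▸ m9, --c--▸ m10
  m7 = 0 | ((c.0 + (0 + 0)) | (0 | 0 | c.0)) ⊢ --c--▸ m11, --c--▸ m12
  m8 = (a.0 + (0 + 0)) | ((c.0 + (0 + 0)) | (0 | 0 | 0)) ⊢ --a--▸ m11, --c--▸ m13
  m9 = (a.0 + (0 + 0)) | (0 | (0 | 0 | c.0)) ⊢ --a--▸ m12, --c--▸ m13
  m10 = a.(a.0 + (0 + 0)) | (0 | (0 | 0 | 0)) ⊢ --a--▸ m13
  m11 = 0 | ((c.0 + (0 + 0)) | (0 | 0 | 0)) ⊢ --c--▸ m14
  m12 = 0 | (0 | (0 | 0 | c.0)) ⊢ --c--▸ m14
  m13 = (a.0 + (0 + 0)) | (0 | (0 | 0 | 0)) ⊢ --a--▸ m14
  m14 = 0 | (0 | (0 | 0 | 0)) ⊢ ·
Reachable graph of Q (14 states):
  n0 = c.0 + c.0 + b.0 | (0 | 0) + (0\{b} + b.0) + a.(a.0 + (0 + 0)) | ((c.0 + (0 + 0)) | (0 | 0 | c.0)) ⊢ --a--▸ n1, --b--▸ n2, --b--▸ n3, --c--▸ n2, --c--▸ n4, --c--▸ n5
  n1 = (a.0 + (0 + 0)) | ((c.0 + (0 + 0)) | (0 | 0 | c.0)) ⊢ --a--▸ n6, --c--▸ n7, --c--▸ n8
  n2 = 0 ⊢ ·
  n3 = 0 | (0 | 0) ⊢ ·
  n4 = a.(a.0 + (0 + 0)) | ((c.0 + (0 + 0)) | (0 | 0 | 0)) ⊢ --a--▸ n7, --c--▸ n9
  n5 = a.(a.0 + (0 + 0)) | (0 | (0 | 0 | c.0)) ⊢ --a--▸ n8, --c--▸ n9
  n6 = 0 | ((c.0 + (0 + 0)) | (0 | 0 | c.0)) ⊢ --c--▸ n10, --c--▸ n11
  n7 = (a.0 + (0 + 0)) | ((c.0 + (0 + 0)) | (0 | 0 | 0)) ⊢ --a--▸ n10, --c--▸ n12
  n8 = (a.0 + (0 + 0)) | (0 | (0 | 0 | c.0)) ⊢ --a--▸ n11, --c--▸ n12
  n9 = a.(a.0 + (0 + 0)) | (0 | (0 | 0 | 0)) ⊢ --a--▸ n12
  n10 = 0 | ((c.0 + (0 + 0)) | (0 | 0 | 0)) ⊢ --c--▸ n13
  n11 = 0 | (0 | (0 | 0 | c.0)) ⊢ --c--▸ n13
  n12 = (a.0 + (0 + 0)) | (0 | (0 | 0 | 0)) ⊢ --a--▸ n13
  n13 = 0 | (0 | (0 | 0 | 0)) ⊢ ·
Run σ = ⟨bb⟩ on P: start {m0}
  after b @ step 1: {m2, m3}
  after b @ step 2: {m4}
  ✓ P
Run σ = ⟨bb⟩ on Q: start {n0}
  after b @ step 1: {n2, n3}
  after b @ step 2: ∅  — Q cannot continue

traces(P) ≠ traces(Q) — witness ⟨bb⟩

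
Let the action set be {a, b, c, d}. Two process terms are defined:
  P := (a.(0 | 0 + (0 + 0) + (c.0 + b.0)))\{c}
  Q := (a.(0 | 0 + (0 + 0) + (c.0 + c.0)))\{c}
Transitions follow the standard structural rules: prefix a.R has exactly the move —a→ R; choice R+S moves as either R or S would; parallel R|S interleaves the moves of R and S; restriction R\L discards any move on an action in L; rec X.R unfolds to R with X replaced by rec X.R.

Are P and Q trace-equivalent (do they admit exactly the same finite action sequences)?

trace-distinct — witness ⟨ab⟩

LTS(P): 3 reachable states
  u0 = (a.(0 | 0 + (0 + 0) + (c.0 + b.0)))\{c} has moves -a-> u1
  u1 = (0 | 0 + (0 + 0) + (c.0 + b.0))\{c} has moves -b-> u2
  u2 = 0\{c} has moves stopped
LTS(Q): 2 reachable states
  v0 = (a.(0 | 0 + (0 + 0) + (c.0 + c.0)))\{c} has moves -a-> v1
  v1 = (0 | 0 + (0 + 0) + (c.0 + c.0))\{c} has moves stopped
Run σ = ⟨ab⟩ on P: start {u0}
  [1] a ⇒ {u1}
  [2] b ⇒ {u2}
  — P admits the full trace.
Run σ = ⟨ab⟩ on Q: start {v0}
  [1] a ⇒ {v1}
  [2] b ⇒ ∅  — Q cannot continue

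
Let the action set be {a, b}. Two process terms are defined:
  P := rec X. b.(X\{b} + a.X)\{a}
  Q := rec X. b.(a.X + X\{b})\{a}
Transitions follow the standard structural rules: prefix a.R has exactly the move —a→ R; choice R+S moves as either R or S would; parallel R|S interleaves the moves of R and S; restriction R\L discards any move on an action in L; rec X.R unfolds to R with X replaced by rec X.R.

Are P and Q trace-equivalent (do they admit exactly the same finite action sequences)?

P's transition system — 2 states:
  m0 = rec X. b.(X\{b} + a.X)\{a} → -b-> m1
  m1 = ((rec X. b.(X\{b} + a.X)\{a})\{b} + a.(rec X. b.(X\{b} + a.X)\{a}))\{a} → ·
Q's transition system — 2 states:
  n0 = rec X. b.(a.X + X\{b})\{a} → -b-> n1
  n1 = (a.(rec X. b.(a.X + X\{b})\{a}) + (rec X. b.(a.X + X\{b})\{a})\{b})\{a} → ·
Bisimilarity quotient blocks:
  B0 = {m0, n0}
  B1 = {m1, n1}
m0 ∈ B0, n0 ∈ B0 → same block
Bisimilar ⇒ trace-equivalent.

traces(P) = traces(Q)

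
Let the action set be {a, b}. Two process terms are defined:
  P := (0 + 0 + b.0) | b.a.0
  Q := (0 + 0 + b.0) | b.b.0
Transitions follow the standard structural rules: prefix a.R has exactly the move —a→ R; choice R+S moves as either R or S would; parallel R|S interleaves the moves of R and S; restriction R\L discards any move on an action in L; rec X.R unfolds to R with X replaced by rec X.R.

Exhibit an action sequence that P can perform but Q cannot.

ba

P's transition system — 6 states:
  s0 = (0 + 0 + b.0) | b.a.0 has moves ··b··> s1, ··b··> s2
  s1 = (0 + 0 + b.0) | a.0 has moves ··a··> s3, ··b··> s4
  s2 = 0 | b.a.0 has moves ··b··> s4
  s3 = (0 + 0 + b.0) | 0 has moves ··b··> s5
  s4 = 0 | a.0 has moves ··a··> s5
  s5 = 0 | 0 has moves stopped
Q's transition system — 6 states:
  t0 = (0 + 0 + b.0) | b.b.0 has moves ··b··> t1, ··b··> t2
  t1 = (0 + 0 + b.0) | b.0 has moves ··b··> t3, ··b··> t4
  t2 = 0 | b.b.0 has moves ··b··> t4
  t3 = (0 + 0 + b.0) | 0 has moves ··b··> t5
  t4 = 0 | b.0 has moves ··b··> t5
  t5 = 0 | 0 has moves stopped
Trace ⟨ba⟩ through P, begin at {s0}:
  step 1 (b): {s1, s2}
  step 2 (a): {s3}
  P completes σ.
Trace ⟨ba⟩ through Q, begin at {t0}:
  step 1 (b): {t1, t2}
  step 2 (a): ∅ (Q stuck)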